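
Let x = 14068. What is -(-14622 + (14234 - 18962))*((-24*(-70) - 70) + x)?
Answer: 303369300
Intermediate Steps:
-(-14622 + (14234 - 18962))*((-24*(-70) - 70) + x) = -(-14622 + (14234 - 18962))*((-24*(-70) - 70) + 14068) = -(-14622 - 4728)*((1680 - 70) + 14068) = -(-19350)*(1610 + 14068) = -(-19350)*15678 = -1*(-303369300) = 303369300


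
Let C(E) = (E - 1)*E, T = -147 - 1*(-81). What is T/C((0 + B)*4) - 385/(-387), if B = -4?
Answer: 39589/52632 ≈ 0.75218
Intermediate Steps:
T = -66 (T = -147 + 81 = -66)
C(E) = E*(-1 + E) (C(E) = (-1 + E)*E = E*(-1 + E))
T/C((0 + B)*4) - 385/(-387) = -66*1/(4*(0 - 4)*(-1 + (0 - 4)*4)) - 385/(-387) = -66*(-1/(16*(-1 - 4*4))) - 385*(-1/387) = -66*(-1/(16*(-1 - 16))) + 385/387 = -66/((-16*(-17))) + 385/387 = -66/272 + 385/387 = -66*1/272 + 385/387 = -33/136 + 385/387 = 39589/52632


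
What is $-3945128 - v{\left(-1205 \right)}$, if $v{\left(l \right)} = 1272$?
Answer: $-3946400$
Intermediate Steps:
$-3945128 - v{\left(-1205 \right)} = -3945128 - 1272 = -3946400$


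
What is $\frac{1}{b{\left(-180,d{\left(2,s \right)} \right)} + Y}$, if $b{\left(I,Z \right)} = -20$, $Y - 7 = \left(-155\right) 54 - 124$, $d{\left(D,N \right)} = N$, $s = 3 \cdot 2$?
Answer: $- \frac{1}{8507} \approx -0.00011755$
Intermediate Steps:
$s = 6$
$Y = -8487$ ($Y = 7 - 8494 = -8487$)
$\frac{1}{b{\left(-180,d{\left(2,s \right)} \right)} + Y} = \frac{1}{-20 - 8487} = \frac{1}{-8507} = - \frac{1}{8507}$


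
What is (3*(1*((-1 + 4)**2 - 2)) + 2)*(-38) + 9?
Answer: -865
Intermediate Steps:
(3*(1*((-1 + 4)**2 - 2)) + 2)*(-38) + 9 = (3*(1*(3**2 - 2)) + 2)*(-38) + 9 = (3*(1*(9 - 2)) + 2)*(-38) + 9 = (3*(1*7) + 2)*(-38) + 9 = (3*7 + 2)*(-38) + 9 = (21 + 2)*(-38) + 9 = 23*(-38) + 9 = -874 + 9 = -865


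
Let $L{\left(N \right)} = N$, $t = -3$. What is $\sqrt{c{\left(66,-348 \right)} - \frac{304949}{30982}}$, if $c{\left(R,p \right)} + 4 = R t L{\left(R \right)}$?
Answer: $\frac{3 i \sqrt{1395228423694}}{30982} \approx 114.38 i$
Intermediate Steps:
$c{\left(R,p \right)} = -4 - 3 R^{2}$ ($c{\left(R,p \right)} = -4 + R \left(-3\right) R = -4 + - 3 R R = -4 - 3 R^{2}$)
$\sqrt{c{\left(66,-348 \right)} - \frac{304949}{30982}} = \sqrt{\left(-4 - 3 \cdot 66^{2}\right) - \frac{304949}{30982}} = \sqrt{\left(-4 - 13068\right) - \frac{304949}{30982}} = \sqrt{-13072 - \frac{304949}{30982}} = \sqrt{- \frac{405301653}{30982}} = \frac{3 i \sqrt{1395228423694}}{30982}$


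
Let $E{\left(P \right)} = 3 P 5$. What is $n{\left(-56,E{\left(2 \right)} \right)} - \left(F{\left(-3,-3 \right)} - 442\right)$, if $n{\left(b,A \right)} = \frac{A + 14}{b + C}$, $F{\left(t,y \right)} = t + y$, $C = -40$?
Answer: $\frac{10741}{24} \approx 447.54$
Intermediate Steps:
$E{\left(P \right)} = 15 P$
$n{\left(b,A \right)} = \frac{14 + A}{-40 + b}$ ($n{\left(b,A \right)} = \frac{A + 14}{b - 40} = \frac{14 + A}{-40 + b}$)
$n{\left(-56,E{\left(2 \right)} \right)} - \left(F{\left(-3,-3 \right)} - 442\right) = \frac{14 + 15 \cdot 2}{-40 - 56} - \left(\left(-3 - 3\right) - 442\right) = \frac{14 + 30}{-96} - \left(-6 - 442\right) = \left(- \frac{1}{96}\right) 44 - -448 = - \frac{11}{24} + 448 = \frac{10741}{24}$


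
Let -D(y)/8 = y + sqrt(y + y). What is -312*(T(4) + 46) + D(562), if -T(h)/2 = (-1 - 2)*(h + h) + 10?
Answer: -27584 - 16*sqrt(281) ≈ -27852.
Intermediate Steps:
T(h) = -20 + 12*h (T(h) = -2*((-1 - 2)*(h + h) + 10) = -2*(-6*h + 10) = -2*(10 - 6*h) = -20 + 12*h)
D(y) = -8*y - 8*sqrt(2)*sqrt(y) (D(y) = -8*(y + sqrt(y + y)) = -8*(y + sqrt(2*y)) = -8*(y + sqrt(2)*sqrt(y)) = -8*y - 8*sqrt(2)*sqrt(y))
-312*(T(4) + 46) + D(562) = -312*((-20 + 12*4) + 46) + (-8*562 - 8*sqrt(2)*sqrt(562)) = -312*((-20 + 48) + 46) + (-4496 - 16*sqrt(281)) = -312*(28 + 46) + (-4496 - 16*sqrt(281)) = -312*74 + (-4496 - 16*sqrt(281)) = -23088 + (-4496 - 16*sqrt(281)) = -27584 - 16*sqrt(281)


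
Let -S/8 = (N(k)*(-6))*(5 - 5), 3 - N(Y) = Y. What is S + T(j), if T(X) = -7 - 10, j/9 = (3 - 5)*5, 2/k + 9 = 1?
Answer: -17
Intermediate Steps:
k = -¼ (k = 2/(-9 + 1) = 2/(-8) = 2*(-⅛) = -¼ ≈ -0.25000)
N(Y) = 3 - Y
j = -90 (j = 9*((3 - 5)*5) = 9*(-2*5) = 9*(-10) = -90)
T(X) = -17
S = 0 (S = -8*(3 - 1*(-¼))*(-6)*(5 - 5) = -8*(3 + ¼)*(-6)*0 = -8*(13/4)*(-6)*0 = -(-156)*0 = -8*0 = 0)
S + T(j) = 0 - 17 = -17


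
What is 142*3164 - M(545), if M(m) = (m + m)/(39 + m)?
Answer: 131191551/292 ≈ 4.4929e+5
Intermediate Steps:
M(m) = 2*m/(39 + m) (M(m) = (2*m)/(39 + m) = 2*m/(39 + m))
142*3164 - M(545) = 142*3164 - 2*545/(39 + 545) = 449288 - 2*545/584 = 449288 - 1*545/292 = 449288 - 545/292 = 131191551/292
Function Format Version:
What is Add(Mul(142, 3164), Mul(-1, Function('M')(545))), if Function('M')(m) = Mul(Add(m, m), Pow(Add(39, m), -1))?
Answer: Rational(131191551, 292) ≈ 4.4929e+5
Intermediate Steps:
Function('M')(m) = Mul(2, m, Pow(Add(39, m), -1)) (Function('M')(m) = Mul(Mul(2, m), Pow(Add(39, m), -1)) = Mul(2, m, Pow(Add(39, m), -1)))
Add(Mul(142, 3164), Mul(-1, Function('M')(545))) = Add(Mul(142, 3164), Mul(-1, Mul(2, 545, Pow(Add(39, 545), -1)))) = Add(449288, Mul(-1, Mul(2, 545, Pow(584, -1)))) = Add(449288, Mul(-1, Mul(2, 545, Rational(1, 584)))) = Add(449288, Mul(-1, Rational(545, 292))) = Add(449288, Rational(-545, 292)) = Rational(131191551, 292)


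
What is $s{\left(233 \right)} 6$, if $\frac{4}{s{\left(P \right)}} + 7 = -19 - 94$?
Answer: $- \frac{1}{5} \approx -0.2$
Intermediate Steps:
$s{\left(P \right)} = - \frac{1}{30}$ ($s{\left(P \right)} = \frac{4}{-7 - 113} = \frac{4}{-120} = 4 \left(- \frac{1}{120}\right) = - \frac{1}{30}$)
$s{\left(233 \right)} 6 = \left(- \frac{1}{30}\right) 6 = - \frac{1}{5}$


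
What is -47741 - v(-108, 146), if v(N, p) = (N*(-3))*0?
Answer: -47741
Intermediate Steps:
v(N, p) = 0 (v(N, p) = -3*N*0 = 0)
-47741 - v(-108, 146) = -47741 - 1*0 = -47741 + 0 = -47741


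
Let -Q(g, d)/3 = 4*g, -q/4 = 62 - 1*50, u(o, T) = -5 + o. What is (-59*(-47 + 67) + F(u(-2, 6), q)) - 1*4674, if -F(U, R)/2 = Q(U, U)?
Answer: -6022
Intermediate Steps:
q = -48 (q = -4*(62 - 1*50) = -4*(62 - 50) = -4*12 = -48)
Q(g, d) = -12*g
F(U, R) = 24*U (F(U, R) = -(-24)*U = 24*U)
(-59*(-47 + 67) + F(u(-2, 6), q)) - 1*4674 = (-59*(-47 + 67) + 24*(-5 - 2)) - 1*4674 = (-59*20 + 24*(-7)) - 4674 = (-1180 - 168) - 4674 = -1348 - 4674 = -6022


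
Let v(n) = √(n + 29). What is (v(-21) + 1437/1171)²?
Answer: 13034897/1371241 + 5748*√2/1171 ≈ 16.448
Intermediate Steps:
v(n) = √(29 + n)
(v(-21) + 1437/1171)² = (√(29 - 21) + 1437/1171)² = (√8 + 1437*(1/1171))² = (2*√2 + 1437/1171)² = (1437/1171 + 2*√2)²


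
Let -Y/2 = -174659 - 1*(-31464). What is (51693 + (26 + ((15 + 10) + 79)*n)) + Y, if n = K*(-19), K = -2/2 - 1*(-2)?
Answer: 336133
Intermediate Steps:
K = 1 (K = -2*½ + 2 = -1 + 2 = 1)
n = -19 (n = 1*(-19) = -19)
Y = 286390 (Y = -2*(-174659 - 1*(-31464)) = -2*(-174659 + 31464) = -2*(-143195) = 286390)
(51693 + (26 + ((15 + 10) + 79)*n)) + Y = (51693 + (26 + ((15 + 10) + 79)*(-19))) + 286390 = (51693 + (26 + (25 + 79)*(-19))) + 286390 = (51693 + (26 + 104*(-19))) + 286390 = (51693 + (26 - 1976)) + 286390 = (51693 - 1950) + 286390 = 49743 + 286390 = 336133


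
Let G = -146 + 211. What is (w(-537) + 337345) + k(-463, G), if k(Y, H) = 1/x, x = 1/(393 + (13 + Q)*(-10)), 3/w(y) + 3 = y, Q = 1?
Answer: 60767639/180 ≈ 3.3760e+5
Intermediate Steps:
w(y) = 3/(-3 + y)
x = 1/253 (x = 1/(393 + (13 + 1)*(-10)) = 1/(393 + 14*(-10)) = 1/(393 - 140) = 1/253 ≈ 0.0039526)
G = 65
k(Y, H) = 253 (k(Y, H) = 1/(1/253) = 253)
(w(-537) + 337345) + k(-463, G) = (3/(-3 - 537) + 337345) + 253 = (3/(-540) + 337345) + 253 = (3*(-1/540) + 337345) + 253 = (-1/180 + 337345) + 253 = 60722099/180 + 253 = 60767639/180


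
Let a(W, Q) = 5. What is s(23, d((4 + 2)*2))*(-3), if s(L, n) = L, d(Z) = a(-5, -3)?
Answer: -69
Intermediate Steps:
d(Z) = 5
s(23, d((4 + 2)*2))*(-3) = 23*(-3) = -69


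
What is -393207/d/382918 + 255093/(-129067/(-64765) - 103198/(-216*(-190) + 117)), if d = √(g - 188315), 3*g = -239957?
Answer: -679958836353765/1371607951 + 393207*I*√2414706/308211464036 ≈ -4.9574e+5 + 0.0019825*I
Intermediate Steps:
g = -239957/3 (g = (⅓)*(-239957) = -239957/3 ≈ -79986.)
d = I*√2414706/3 (d = √(-239957/3 - 188315) = √(-804902/3) = I*√2414706/3 ≈ 517.98*I)
-393207/d/382918 + 255093/(-129067/(-64765) - 103198/(-216*(-190) + 117)) = -393207*(-I*√2414706/804902)/382918 + 255093/(-129067/(-64765) - 103198/(-216*(-190) + 117)) = -(-393207)*I*√2414706/804902*(1/382918) + 255093/(-129067*(-1/64765) - 103198/(41040 + 117)) = (393207*I*√2414706/804902)*(1/382918) + 255093/(129067/64765 - 103198/41157) = 393207*I*√2414706/308211464036 + 255093/(129067/64765 - 103198*1/41157) = 393207*I*√2414706/308211464036 + 255093/(129067/64765 - 103198/41157) = 393207*I*√2414706/308211464036 + 255093/(-1371607951/2665533105) = 393207*I*√2414706/308211464036 + 255093*(-2665533105/1371607951) = 393207*I*√2414706/308211464036 - 679958836353765/1371607951 = -679958836353765/1371607951 + 393207*I*√2414706/308211464036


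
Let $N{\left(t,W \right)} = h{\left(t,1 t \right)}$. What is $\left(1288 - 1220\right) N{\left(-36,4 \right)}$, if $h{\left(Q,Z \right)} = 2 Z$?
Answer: $-4896$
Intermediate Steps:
$N{\left(t,W \right)} = 2 t$ ($N{\left(t,W \right)} = 2 \cdot 1 t = 2 t$)
$\left(1288 - 1220\right) N{\left(-36,4 \right)} = \left(1288 - 1220\right) 2 \left(-36\right) = 68 \left(-72\right) = -4896$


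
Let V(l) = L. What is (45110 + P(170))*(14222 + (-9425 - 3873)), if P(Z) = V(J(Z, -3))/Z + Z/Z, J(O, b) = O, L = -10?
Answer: 708602664/17 ≈ 4.1682e+7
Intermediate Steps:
V(l) = -10
P(Z) = 1 - 10/Z (P(Z) = -10/Z + Z/Z = -10/Z + 1 = 1 - 10/Z)
(45110 + P(170))*(14222 + (-9425 - 3873)) = (45110 + (-10 + 170)/170)*(14222 + (-9425 - 3873)) = (45110 + (1/170)*160)*(14222 - 13298) = (45110 + 16/17)*924 = (766886/17)*924 = 708602664/17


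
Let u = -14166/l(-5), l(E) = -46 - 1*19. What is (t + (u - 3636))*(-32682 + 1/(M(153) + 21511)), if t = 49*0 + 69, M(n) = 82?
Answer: 30724731039165/280709 ≈ 1.0945e+8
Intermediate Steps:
l(E) = -65 (l(E) = -46 - 19 = -65)
u = 14166/65 (u = -14166/(-65) = -14166*(-1/65) = 14166/65 ≈ 217.94)
t = 69 (t = 0 + 69 = 69)
(t + (u - 3636))*(-32682 + 1/(M(153) + 21511)) = (69 + (14166/65 - 3636))*(-32682 + 1/(82 + 21511)) = (69 - 222174/65)*(-32682 + 1/21593) = -217689*(-32682 + 1/21593)/65 = -217689/65*(-705702425/21593) = 30724731039165/280709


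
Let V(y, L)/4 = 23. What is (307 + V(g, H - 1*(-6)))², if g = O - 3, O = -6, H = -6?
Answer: 159201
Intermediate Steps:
g = -9 (g = -6 - 3 = -9)
V(y, L) = 92 (V(y, L) = 4*23 = 92)
(307 + V(g, H - 1*(-6)))² = (307 + 92)² = 399² = 159201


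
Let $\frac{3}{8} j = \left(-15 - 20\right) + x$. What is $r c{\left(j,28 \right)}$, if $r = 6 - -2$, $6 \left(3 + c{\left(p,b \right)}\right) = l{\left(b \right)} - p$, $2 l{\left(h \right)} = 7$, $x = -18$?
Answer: $\frac{1522}{9} \approx 169.11$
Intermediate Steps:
$l{\left(h \right)} = \frac{7}{2}$ ($l{\left(h \right)} = \frac{1}{2} \cdot 7 = \frac{7}{2}$)
$j = - \frac{424}{3}$ ($j = \frac{8 \left(\left(-15 - 20\right) - 18\right)}{3} = \frac{8 \left(-35 - 18\right)}{3} = \frac{8}{3} \left(-53\right) = - \frac{424}{3} \approx -141.33$)
$c{\left(p,b \right)} = - \frac{29}{12} - \frac{p}{6}$ ($c{\left(p,b \right)} = -3 + \frac{\frac{7}{2} - p}{6} = -3 - \left(- \frac{7}{12} + \frac{p}{6}\right) = - \frac{29}{12} - \frac{p}{6}$)
$r = 8$ ($r = 6 + \left(-2 + 4\right) = 6 + 2 = 8$)
$r c{\left(j,28 \right)} = 8 \left(- \frac{29}{12} - - \frac{212}{9}\right) = 8 \left(- \frac{29}{12} + \frac{212}{9}\right) = 8 \cdot \frac{761}{36} = \frac{1522}{9}$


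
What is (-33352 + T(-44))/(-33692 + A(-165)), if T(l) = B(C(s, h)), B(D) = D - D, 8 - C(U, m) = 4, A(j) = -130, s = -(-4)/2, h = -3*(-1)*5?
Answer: 16676/16911 ≈ 0.98610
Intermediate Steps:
h = 15 (h = 3*5 = 15)
s = 2 (s = -(-4)/2 = -1*(-2) = 2)
C(U, m) = 4 (C(U, m) = 8 - 1*4 = 8 - 4 = 4)
B(D) = 0
T(l) = 0
(-33352 + T(-44))/(-33692 + A(-165)) = (-33352 + 0)/(-33692 - 130) = -33352/(-33822) = -33352*(-1/33822) = 16676/16911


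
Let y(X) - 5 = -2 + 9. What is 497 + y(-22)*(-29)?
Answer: 149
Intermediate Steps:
y(X) = 12 (y(X) = 5 + (-2 + 9) = 5 + 7 = 12)
497 + y(-22)*(-29) = 497 + 12*(-29) = 497 - 348 = 149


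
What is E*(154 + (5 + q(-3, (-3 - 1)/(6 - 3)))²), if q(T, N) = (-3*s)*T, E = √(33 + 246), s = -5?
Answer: 5262*√31 ≈ 29298.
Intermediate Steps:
E = 3*√31 (E = √279 = 3*√31 ≈ 16.703)
q(T, N) = 15*T (q(T, N) = (-3*(-5))*T = 15*T)
E*(154 + (5 + q(-3, (-3 - 1)/(6 - 3)))²) = (3*√31)*(154 + (5 + 15*(-3))²) = (3*√31)*(154 + (5 - 45)²) = (3*√31)*(154 + (-40)²) = (3*√31)*(154 + 1600) = (3*√31)*1754 = 5262*√31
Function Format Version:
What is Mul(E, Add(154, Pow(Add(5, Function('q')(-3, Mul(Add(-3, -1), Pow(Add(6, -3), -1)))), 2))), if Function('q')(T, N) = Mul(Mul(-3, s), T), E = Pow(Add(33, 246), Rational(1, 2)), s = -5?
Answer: Mul(5262, Pow(31, Rational(1, 2))) ≈ 29298.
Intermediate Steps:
E = Mul(3, Pow(31, Rational(1, 2))) (E = Pow(279, Rational(1, 2)) = Mul(3, Pow(31, Rational(1, 2))) ≈ 16.703)
Function('q')(T, N) = Mul(15, T) (Function('q')(T, N) = Mul(Mul(-3, -5), T) = Mul(15, T))
Mul(E, Add(154, Pow(Add(5, Function('q')(-3, Mul(Add(-3, -1), Pow(Add(6, -3), -1)))), 2))) = Mul(Mul(3, Pow(31, Rational(1, 2))), Add(154, Pow(Add(5, Mul(15, -3)), 2))) = Mul(Mul(3, Pow(31, Rational(1, 2))), Add(154, Pow(Add(5, -45), 2))) = Mul(Mul(3, Pow(31, Rational(1, 2))), Add(154, Pow(-40, 2))) = Mul(Mul(3, Pow(31, Rational(1, 2))), Add(154, 1600)) = Mul(Mul(3, Pow(31, Rational(1, 2))), 1754) = Mul(5262, Pow(31, Rational(1, 2)))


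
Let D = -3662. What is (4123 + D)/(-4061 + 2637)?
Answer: -461/1424 ≈ -0.32374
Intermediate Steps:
(4123 + D)/(-4061 + 2637) = (4123 - 3662)/(-4061 + 2637) = 461/(-1424) = 461*(-1/1424) = -461/1424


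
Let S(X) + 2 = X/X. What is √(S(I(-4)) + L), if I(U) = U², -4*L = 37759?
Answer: I*√37763/2 ≈ 97.164*I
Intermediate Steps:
L = -37759/4 (L = -¼*37759 = -37759/4 ≈ -9439.8)
S(X) = -1 (S(X) = -2 + X/X = -2 + 1 = -1)
√(S(I(-4)) + L) = √(-1 - 37759/4) = √(-37763/4) = I*√37763/2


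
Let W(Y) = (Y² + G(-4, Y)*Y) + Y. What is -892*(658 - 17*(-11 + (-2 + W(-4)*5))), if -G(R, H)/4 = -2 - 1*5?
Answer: -8366068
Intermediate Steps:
G(R, H) = 28 (G(R, H) = -4*(-2 - 1*5) = -4*(-2 - 5) = -4*(-7) = 28)
W(Y) = Y² + 29*Y (W(Y) = (Y² + 28*Y) + Y = Y² + 29*Y)
-892*(658 - 17*(-11 + (-2 + W(-4)*5))) = -892*(658 - 17*(-11 + (-2 - 4*(29 - 4)*5))) = -892*(658 - 17*(-11 + (-2 - 4*25*5))) = -892*(658 - 17*(-11 + (-2 - 100*5))) = -892*(658 - 17*(-11 + (-2 - 500))) = -892*(658 - 17*(-11 - 502)) = -892*(658 - 17*(-513)) = -892*(658 + 8721) = -892*9379 = -8366068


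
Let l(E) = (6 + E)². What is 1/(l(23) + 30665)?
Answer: 1/31506 ≈ 3.1740e-5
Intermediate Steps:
1/(l(23) + 30665) = 1/((6 + 23)² + 30665) = 1/(29² + 30665) = 1/(841 + 30665) = 1/31506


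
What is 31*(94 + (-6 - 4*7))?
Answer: 1860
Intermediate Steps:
31*(94 + (-6 - 4*7)) = 31*(94 + (-6 - 28)) = 31*(94 - 34) = 31*60 = 1860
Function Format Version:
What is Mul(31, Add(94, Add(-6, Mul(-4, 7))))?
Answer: 1860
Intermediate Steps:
Mul(31, Add(94, Add(-6, Mul(-4, 7)))) = Mul(31, Add(94, Add(-6, -28))) = Mul(31, Add(94, -34)) = Mul(31, 60) = 1860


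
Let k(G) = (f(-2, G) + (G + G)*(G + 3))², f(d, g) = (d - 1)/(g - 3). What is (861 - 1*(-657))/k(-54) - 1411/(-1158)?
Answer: 15454259908783/12682705973622 ≈ 1.2185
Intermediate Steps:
f(d, g) = (-1 + d)/(-3 + g)
k(G) = (-3/(-3 + G) + 2*G*(3 + G))² (k(G) = ((-1 - 2)/(-3 + G) + (G + G)*(G + 3))² = (-3/(-3 + G) + (2*G)*(3 + G))² = (-3/(-3 + G) + 2*G*(3 + G))²)
(861 - 1*(-657))/k(-54) - 1411/(-1158) = (861 - 1*(-657))/(((-3 - 18*(-54) + 2*(-54)³)²/(-3 - 54)²)) - 1411/(-1158) = (861 + 657)/(((-3 + 972 + 2*(-157464))²/(-57)²)) - 1411*(-1/1158) = 1518/(((-3 + 972 - 314928)²/3249)) + 1411/1158 = 1518/(((1/3249)*(-313959)²)) + 1411/1158 = 1518/(((1/3249)*98570253681)) + 1411/1158 = 1518/(10952250409/361) + 1411/1158 = 1518*(361/10952250409) + 1411/1158 = 547998/10952250409 + 1411/1158 = 15454259908783/12682705973622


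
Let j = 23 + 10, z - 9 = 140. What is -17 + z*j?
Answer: 4900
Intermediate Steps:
z = 149 (z = 9 + 140 = 149)
j = 33
-17 + z*j = -17 + 149*33 = -17 + 4917 = 4900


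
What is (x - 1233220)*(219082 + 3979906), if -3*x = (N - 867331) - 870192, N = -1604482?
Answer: -1501789053140/3 ≈ -5.0060e+11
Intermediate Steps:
x = 3342005/3 (x = -((-1604482 - 867331) - 870192)/3 = -(-2471813 - 870192)/3 = -⅓*(-3342005) = 3342005/3 ≈ 1.1140e+6)
(x - 1233220)*(219082 + 3979906) = (3342005/3 - 1233220)*(219082 + 3979906) = -357655/3*4198988 = -1501789053140/3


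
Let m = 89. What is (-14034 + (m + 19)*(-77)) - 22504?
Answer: -44854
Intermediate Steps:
(-14034 + (m + 19)*(-77)) - 22504 = (-14034 + (89 + 19)*(-77)) - 22504 = (-14034 + 108*(-77)) - 22504 = (-14034 - 8316) - 22504 = -22350 - 22504 = -44854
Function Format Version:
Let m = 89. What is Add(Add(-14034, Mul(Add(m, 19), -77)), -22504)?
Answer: -44854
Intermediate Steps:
Add(Add(-14034, Mul(Add(m, 19), -77)), -22504) = Add(Add(-14034, Mul(Add(89, 19), -77)), -22504) = Add(Add(-14034, Mul(108, -77)), -22504) = Add(Add(-14034, -8316), -22504) = Add(-22350, -22504) = -44854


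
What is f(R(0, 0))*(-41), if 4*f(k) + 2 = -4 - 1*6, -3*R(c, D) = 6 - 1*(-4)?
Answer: 123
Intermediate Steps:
R(c, D) = -10/3 (R(c, D) = -(6 - 1*(-4))/3 = -(6 + 4)/3 = -⅓*10 = -10/3)
f(k) = -3 (f(k) = -½ + (-4 - 1*6)/4 = -½ + (-4 - 6)/4 = -½ + (¼)*(-10) = -½ - 5/2 = -3)
f(R(0, 0))*(-41) = -3*(-41) = 123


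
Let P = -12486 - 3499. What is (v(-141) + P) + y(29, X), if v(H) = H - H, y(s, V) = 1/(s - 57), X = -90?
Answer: -447581/28 ≈ -15985.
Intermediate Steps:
y(s, V) = 1/(-57 + s)
P = -15985
v(H) = 0
(v(-141) + P) + y(29, X) = (0 - 15985) + 1/(-57 + 29) = -15985 + 1/(-28) = -15985 - 1/28 = -447581/28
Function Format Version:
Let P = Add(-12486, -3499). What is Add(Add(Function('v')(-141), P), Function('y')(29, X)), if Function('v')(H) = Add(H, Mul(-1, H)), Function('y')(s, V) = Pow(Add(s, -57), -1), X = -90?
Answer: Rational(-447581, 28) ≈ -15985.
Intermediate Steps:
Function('y')(s, V) = Pow(Add(-57, s), -1)
P = -15985
Function('v')(H) = 0
Add(Add(Function('v')(-141), P), Function('y')(29, X)) = Add(Add(0, -15985), Pow(Add(-57, 29), -1)) = Add(-15985, Pow(-28, -1)) = Add(-15985, Rational(-1, 28)) = Rational(-447581, 28)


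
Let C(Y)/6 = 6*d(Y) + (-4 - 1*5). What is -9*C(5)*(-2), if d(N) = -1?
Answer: -1620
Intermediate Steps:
C(Y) = -90 (C(Y) = 6*(6*(-1) + (-4 - 1*5)) = 6*(-6 + (-4 - 5)) = 6*(-6 - 9) = 6*(-15) = -90)
-9*C(5)*(-2) = -9*(-90)*(-2) = 810*(-2) = -1620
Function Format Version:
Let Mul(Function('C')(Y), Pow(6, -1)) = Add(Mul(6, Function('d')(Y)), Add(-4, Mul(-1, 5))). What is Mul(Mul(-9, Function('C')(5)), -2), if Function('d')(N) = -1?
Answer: -1620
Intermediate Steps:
Function('C')(Y) = -90 (Function('C')(Y) = Mul(6, Add(Mul(6, -1), Add(-4, Mul(-1, 5)))) = Mul(6, Add(-6, Add(-4, -5))) = Mul(6, Add(-6, -9)) = Mul(6, -15) = -90)
Mul(Mul(-9, Function('C')(5)), -2) = Mul(Mul(-9, -90), -2) = Mul(810, -2) = -1620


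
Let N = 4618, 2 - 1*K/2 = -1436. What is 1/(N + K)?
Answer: 1/7494 ≈ 0.00013344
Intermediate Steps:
K = 2876 (K = 4 - 2*(-1436) = 4 + 2872 = 2876)
1/(N + K) = 1/(4618 + 2876) = 1/7494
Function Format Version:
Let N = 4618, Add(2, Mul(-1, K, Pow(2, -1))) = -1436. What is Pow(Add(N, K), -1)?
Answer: Rational(1, 7494) ≈ 0.00013344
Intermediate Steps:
K = 2876 (K = Add(4, Mul(-2, -1436)) = Add(4, 2872) = 2876)
Pow(Add(N, K), -1) = Pow(Add(4618, 2876), -1) = Pow(7494, -1) = Rational(1, 7494)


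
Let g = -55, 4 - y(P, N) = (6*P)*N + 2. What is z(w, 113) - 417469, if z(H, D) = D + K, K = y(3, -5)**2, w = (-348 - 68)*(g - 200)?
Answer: -408892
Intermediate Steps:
y(P, N) = 2 - 6*N*P (y(P, N) = 4 - ((6*P)*N + 2) = 4 - (6*N*P + 2) = 4 - (2 + 6*N*P) = 4 + (-2 - 6*N*P) = 2 - 6*N*P)
w = 106080 (w = (-348 - 68)*(-55 - 200) = -416*(-255) = 106080)
K = 8464 (K = (2 - 6*(-5)*3)**2 = (2 + 90)**2 = 92**2 = 8464)
z(H, D) = 8464 + D (z(H, D) = D + 8464 = 8464 + D)
z(w, 113) - 417469 = (8464 + 113) - 417469 = 8577 - 417469 = -408892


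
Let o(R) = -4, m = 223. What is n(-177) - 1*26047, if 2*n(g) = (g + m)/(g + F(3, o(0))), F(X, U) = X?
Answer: -4532201/174 ≈ -26047.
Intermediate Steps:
n(g) = (223 + g)/(2*(3 + g)) (n(g) = ((g + 223)/(g + 3))/2 = ((223 + g)/(3 + g))/2 = (223 + g)/(2*(3 + g)))
n(-177) - 1*26047 = (223 - 177)/(2*(3 - 177)) - 1*26047 = (1/2)*46/(-174) - 26047 = (1/2)*(-1/174)*46 - 26047 = -23/174 - 26047 = -4532201/174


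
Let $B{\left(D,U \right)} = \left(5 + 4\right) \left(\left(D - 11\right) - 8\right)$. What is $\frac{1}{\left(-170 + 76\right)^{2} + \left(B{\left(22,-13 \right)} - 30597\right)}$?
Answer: $- \frac{1}{21734} \approx -4.6011 \cdot 10^{-5}$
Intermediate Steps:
$B{\left(D,U \right)} = -171 + 9 D$ ($B{\left(D,U \right)} = 9 \left(\left(-11 + D\right) - 8\right) = 9 \left(-19 + D\right) = -171 + 9 D$)
$\frac{1}{\left(-170 + 76\right)^{2} + \left(B{\left(22,-13 \right)} - 30597\right)} = \frac{1}{\left(-170 + 76\right)^{2} + \left(\left(-171 + 9 \cdot 22\right) - 30597\right)} = \frac{1}{\left(-94\right)^{2} + \left(\left(-171 + 198\right) - 30597\right)} = \frac{1}{8836 + \left(27 - 30597\right)} = \frac{1}{8836 - 30570} = \frac{1}{-21734} = - \frac{1}{21734}$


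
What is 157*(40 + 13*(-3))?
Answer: 157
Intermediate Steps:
157*(40 + 13*(-3)) = 157*(40 - 39) = 157*1 = 157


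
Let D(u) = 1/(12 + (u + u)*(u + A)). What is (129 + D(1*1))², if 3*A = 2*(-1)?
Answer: 24059025/1444 ≈ 16661.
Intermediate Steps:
A = -⅔ (A = (2*(-1))/3 = (⅓)*(-2) = -⅔ ≈ -0.66667)
D(u) = 1/(12 + 2*u*(-⅔ + u)) (D(u) = 1/(12 + (u + u)*(u - ⅔)) = 1/(12 + (2*u)*(-⅔ + u)) = 1/(12 + 2*u*(-⅔ + u)))
(129 + D(1*1))² = (129 + 3/(2*(18 - 2 + 3*(1*1)²)))² = (129 + 3/(2*(18 - 2*1 + 3*1²)))² = (129 + 3/(2*(18 - 2 + 3*1)))² = (129 + 3/(2*(18 - 2 + 3)))² = (129 + (3/2)/19)² = (129 + (3/2)*(1/19))² = (129 + 3/38)² = (4905/38)² = 24059025/1444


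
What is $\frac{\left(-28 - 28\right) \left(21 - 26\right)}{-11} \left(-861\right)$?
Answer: $\frac{241080}{11} \approx 21916.0$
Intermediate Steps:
$\frac{\left(-28 - 28\right) \left(21 - 26\right)}{-11} \left(-861\right) = \left(-56\right) \left(-5\right) \left(- \frac{1}{11}\right) \left(-861\right) = 280 \left(- \frac{1}{11}\right) \left(-861\right) = \left(- \frac{280}{11}\right) \left(-861\right) = \frac{241080}{11}$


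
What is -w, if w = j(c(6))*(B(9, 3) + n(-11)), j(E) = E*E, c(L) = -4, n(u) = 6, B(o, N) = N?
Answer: -144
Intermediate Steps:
j(E) = E**2
w = 144 (w = (-4)**2*(3 + 6) = 16*9 = 144)
-w = -1*144 = -144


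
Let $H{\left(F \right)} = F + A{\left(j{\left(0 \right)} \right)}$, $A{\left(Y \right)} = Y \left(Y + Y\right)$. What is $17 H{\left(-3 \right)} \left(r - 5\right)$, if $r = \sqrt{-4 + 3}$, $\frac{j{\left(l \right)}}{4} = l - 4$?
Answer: $-43265 + 8653 i \approx -43265.0 + 8653.0 i$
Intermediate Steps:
$j{\left(l \right)} = -16 + 4 l$ ($j{\left(l \right)} = 4 \left(l - 4\right) = 4 \left(-4 + l\right) = -16 + 4 l$)
$A{\left(Y \right)} = 2 Y^{2}$ ($A{\left(Y \right)} = Y 2 Y = 2 Y^{2}$)
$r = i$ ($r = \sqrt{-1} = i \approx 1.0 i$)
$H{\left(F \right)} = 512 + F$ ($H{\left(F \right)} = F + 2 \left(-16 + 4 \cdot 0\right)^{2} = F + 2 \left(-16 + 0\right)^{2} = F + 2 \left(-16\right)^{2} = F + 2 \cdot 256 = F + 512 = 512 + F$)
$17 H{\left(-3 \right)} \left(r - 5\right) = 17 \left(512 - 3\right) \left(i - 5\right) = 17 \cdot 509 \left(-5 + i\right) = 8653 \left(-5 + i\right) = -43265 + 8653 i$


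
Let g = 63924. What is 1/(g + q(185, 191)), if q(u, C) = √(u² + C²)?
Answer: 31962/2043103535 - √70706/4086207070 ≈ 1.5579e-5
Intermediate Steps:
q(u, C) = √(C² + u²)
1/(g + q(185, 191)) = 1/(63924 + √(191² + 185²)) = 1/(63924 + √(36481 + 34225)) = 1/(63924 + √70706)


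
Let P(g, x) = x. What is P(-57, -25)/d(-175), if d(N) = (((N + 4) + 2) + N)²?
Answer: -25/118336 ≈ -0.00021126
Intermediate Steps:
d(N) = (6 + 2*N)² (d(N) = (((4 + N) + 2) + N)² = ((6 + N) + N)² = (6 + 2*N)²)
P(-57, -25)/d(-175) = -25*1/(4*(3 - 175)²) = -25/(4*(-172)²) = -25/(4*29584) = -25/118336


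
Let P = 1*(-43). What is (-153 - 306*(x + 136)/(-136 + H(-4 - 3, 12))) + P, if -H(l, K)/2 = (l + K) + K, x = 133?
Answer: 1441/5 ≈ 288.20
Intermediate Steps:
P = -43
H(l, K) = -4*K - 2*l (H(l, K) = -2*((l + K) + K) = -2*((K + l) + K) = -2*(l + 2*K) = -4*K - 2*l)
(-153 - 306*(x + 136)/(-136 + H(-4 - 3, 12))) + P = (-153 - 306*(133 + 136)/(-136 + (-4*12 - 2*(-4 - 3)))) - 43 = (-153 - 306*269/(-136 + (-48 - 2*(-7)))) - 43 = (-153 - 306*269/(-136 + (-48 + 14))) - 43 = (-153 - 306*269/(-136 - 34)) - 43 = (-153 - 306/((-170*1/269))) - 43 = (-153 - 306/(-170/269)) - 43 = (-153 - 306*(-269/170)) - 43 = (-153 + 2421/5) - 43 = 1656/5 - 43 = 1441/5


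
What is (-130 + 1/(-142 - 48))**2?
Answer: 610139401/36100 ≈ 16901.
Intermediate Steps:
(-130 + 1/(-142 - 48))**2 = (-130 + 1/(-190))**2 = (-130 - 1/190)**2 = (-24701/190)**2 = 610139401/36100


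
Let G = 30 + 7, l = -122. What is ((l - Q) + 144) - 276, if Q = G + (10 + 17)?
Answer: -318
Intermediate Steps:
G = 37
Q = 64 (Q = 37 + (10 + 17) = 37 + 27 = 64)
((l - Q) + 144) - 276 = ((-122 - 1*64) + 144) - 276 = ((-122 - 64) + 144) - 276 = (-186 + 144) - 276 = -42 - 276 = -318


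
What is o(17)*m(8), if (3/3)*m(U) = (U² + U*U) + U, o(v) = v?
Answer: 2312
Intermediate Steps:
m(U) = U + 2*U² (m(U) = (U² + U*U) + U = (U² + U²) + U = 2*U² + U = U + 2*U²)
o(17)*m(8) = 17*(8*(1 + 2*8)) = 17*(8*(1 + 16)) = 17*(8*17) = 17*136 = 2312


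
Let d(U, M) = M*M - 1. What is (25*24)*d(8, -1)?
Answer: 0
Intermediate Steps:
d(U, M) = -1 + M**2 (d(U, M) = M**2 - 1 = -1 + M**2)
(25*24)*d(8, -1) = (25*24)*(-1 + (-1)**2) = 600*(-1 + 1) = 600*0 = 0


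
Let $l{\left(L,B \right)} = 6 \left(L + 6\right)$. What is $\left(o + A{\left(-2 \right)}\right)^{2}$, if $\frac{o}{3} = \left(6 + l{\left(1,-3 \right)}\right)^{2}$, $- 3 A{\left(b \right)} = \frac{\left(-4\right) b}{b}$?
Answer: $\frac{430147600}{9} \approx 4.7794 \cdot 10^{7}$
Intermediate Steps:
$A{\left(b \right)} = \frac{4}{3}$ ($A{\left(b \right)} = - \frac{- 4 b \frac{1}{b}}{3} = \left(- \frac{1}{3}\right) \left(-4\right) = \frac{4}{3}$)
$l{\left(L,B \right)} = 36 + 6 L$ ($l{\left(L,B \right)} = 6 \left(6 + L\right) = 36 + 6 L$)
$o = 6912$ ($o = 3 \left(6 + \left(36 + 6 \cdot 1\right)\right)^{2} = 3 \left(6 + \left(36 + 6\right)\right)^{2} = 3 \left(6 + 42\right)^{2} = 3 \cdot 48^{2} = 3 \cdot 2304 = 6912$)
$\left(o + A{\left(-2 \right)}\right)^{2} = \left(6912 + \frac{4}{3}\right)^{2} = \left(\frac{20740}{3}\right)^{2} = \frac{430147600}{9}$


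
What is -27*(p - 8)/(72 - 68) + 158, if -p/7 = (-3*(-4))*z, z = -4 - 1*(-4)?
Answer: 212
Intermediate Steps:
z = 0 (z = -4 + 4 = 0)
p = 0 (p = -7*(-3*(-4))*0 = -84*0 = -7*0 = 0)
-27*(p - 8)/(72 - 68) + 158 = -27*(0 - 8)/(72 - 68) + 158 = -(-216)/4 + 158 = -27*(-2) + 158 = 54 + 158 = 212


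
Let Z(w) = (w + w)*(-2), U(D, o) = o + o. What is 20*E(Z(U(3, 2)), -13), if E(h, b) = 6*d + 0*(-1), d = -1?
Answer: -120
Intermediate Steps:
U(D, o) = 2*o
Z(w) = -4*w (Z(w) = (2*w)*(-2) = -4*w)
E(h, b) = -6 (E(h, b) = 6*(-1) + 0*(-1) = -6 + 0 = -6)
20*E(Z(U(3, 2)), -13) = 20*(-6) = -120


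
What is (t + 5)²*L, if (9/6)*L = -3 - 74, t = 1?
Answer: -1848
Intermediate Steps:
L = -154/3 (L = 2*(-3 - 74)/3 = (⅔)*(-77) = -154/3 ≈ -51.333)
(t + 5)²*L = (1 + 5)²*(-154/3) = 6²*(-154/3) = 36*(-154/3) = -1848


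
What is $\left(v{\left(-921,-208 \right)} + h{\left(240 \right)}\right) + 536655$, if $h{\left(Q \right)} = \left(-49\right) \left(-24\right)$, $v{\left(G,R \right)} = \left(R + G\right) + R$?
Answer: $536494$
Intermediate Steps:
$v{\left(G,R \right)} = G + 2 R$ ($v{\left(G,R \right)} = \left(G + R\right) + R = G + 2 R$)
$h{\left(Q \right)} = 1176$
$\left(v{\left(-921,-208 \right)} + h{\left(240 \right)}\right) + 536655 = \left(\left(-921 + 2 \left(-208\right)\right) + 1176\right) + 536655 = \left(\left(-921 - 416\right) + 1176\right) + 536655 = \left(-1337 + 1176\right) + 536655 = -161 + 536655 = 536494$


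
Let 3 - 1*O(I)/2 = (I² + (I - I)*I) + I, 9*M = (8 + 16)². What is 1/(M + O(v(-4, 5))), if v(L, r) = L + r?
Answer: 1/66 ≈ 0.015152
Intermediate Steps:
M = 64 (M = (8 + 16)²/9 = (⅑)*24² = (⅑)*576 = 64)
O(I) = 6 - 2*I - 2*I² (O(I) = 6 - 2*((I² + (I - I)*I) + I) = 6 - 2*((I² + 0*I) + I) = 6 - 2*((I² + 0) + I) = 6 - 2*(I² + I) = 6 - 2*(I + I²) = 6 + (-2*I - 2*I²) = 6 - 2*I - 2*I²)
1/(M + O(v(-4, 5))) = 1/(64 + (6 - 2*(-4 + 5) - 2*(-4 + 5)²)) = 1/(64 + (6 - 2*1 - 2*1²)) = 1/(64 + (6 - 2 - 2*1)) = 1/(64 + (6 - 2 - 2)) = 1/(64 + 2) = 1/66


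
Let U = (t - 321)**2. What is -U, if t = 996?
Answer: -455625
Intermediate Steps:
U = 455625 (U = (996 - 321)**2 = 675**2 = 455625)
-U = -1*455625 = -455625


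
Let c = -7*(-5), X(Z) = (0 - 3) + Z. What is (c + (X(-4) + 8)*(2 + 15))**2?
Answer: 2704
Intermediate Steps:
X(Z) = -3 + Z
c = 35
(c + (X(-4) + 8)*(2 + 15))**2 = (35 + ((-3 - 4) + 8)*(2 + 15))**2 = (35 + (-7 + 8)*17)**2 = (35 + 1*17)**2 = (35 + 17)**2 = 52**2 = 2704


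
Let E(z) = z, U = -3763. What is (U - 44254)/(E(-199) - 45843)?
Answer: 48017/46042 ≈ 1.0429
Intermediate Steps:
(U - 44254)/(E(-199) - 45843) = (-3763 - 44254)/(-199 - 45843) = -48017/(-46042) = -48017*(-1/46042) = 48017/46042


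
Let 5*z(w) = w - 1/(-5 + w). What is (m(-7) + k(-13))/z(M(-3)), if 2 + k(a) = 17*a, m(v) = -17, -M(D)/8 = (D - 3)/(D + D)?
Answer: 15600/103 ≈ 151.46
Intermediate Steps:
M(D) = -4*(-3 + D)/D (M(D) = -8*(D - 3)/(D + D) = -8*(-3 + D)/(2*D) = -8*(-3 + D)*1/(2*D) = -4*(-3 + D)/D)
k(a) = -2 + 17*a
z(w) = -1/(5*(-5 + w)) + w/5 (z(w) = (w - 1/(-5 + w))/5 = -1/(5*(-5 + w)) + w/5)
(m(-7) + k(-13))/z(M(-3)) = (-17 + (-2 + 17*(-13)))/(((-1 + (-4 + 12/(-3))² - 5*(-4 + 12/(-3)))/(5*(-5 + (-4 + 12/(-3)))))) = (-17 + (-2 - 221))/(((-1 + (-4 + 12*(-⅓))² - 5*(-4 + 12*(-⅓)))/(5*(-5 + (-4 + 12*(-⅓)))))) = (-17 - 223)/(((-1 + (-4 - 4)² - 5*(-4 - 4))/(5*(-5 + (-4 - 4))))) = -240*5*(-5 - 8)/(-1 + (-8)² - 5*(-8)) = -240*(-65/(-1 + 64 + 40)) = -240/((⅕)*(-1/13)*103) = -240/(-103/65) = -240*(-65/103) = 15600/103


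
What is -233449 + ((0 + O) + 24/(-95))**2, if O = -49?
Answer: -2084984184/9025 ≈ -2.3102e+5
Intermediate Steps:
-233449 + ((0 + O) + 24/(-95))**2 = -233449 + ((0 - 49) + 24/(-95))**2 = -233449 + (-49 + 24*(-1/95))**2 = -233449 + (-49 - 24/95)**2 = -233449 + (-4679/95)**2 = -233449 + 21893041/9025 = -2084984184/9025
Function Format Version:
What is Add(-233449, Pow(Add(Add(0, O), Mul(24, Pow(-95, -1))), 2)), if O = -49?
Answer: Rational(-2084984184, 9025) ≈ -2.3102e+5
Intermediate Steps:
Add(-233449, Pow(Add(Add(0, O), Mul(24, Pow(-95, -1))), 2)) = Add(-233449, Pow(Add(Add(0, -49), Mul(24, Pow(-95, -1))), 2)) = Add(-233449, Pow(Add(-49, Mul(24, Rational(-1, 95))), 2)) = Add(-233449, Pow(Add(-49, Rational(-24, 95)), 2)) = Add(-233449, Pow(Rational(-4679, 95), 2)) = Add(-233449, Rational(21893041, 9025)) = Rational(-2084984184, 9025)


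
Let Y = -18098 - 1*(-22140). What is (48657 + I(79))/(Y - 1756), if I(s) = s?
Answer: 24368/1143 ≈ 21.319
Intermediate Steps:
Y = 4042 (Y = -18098 + 22140 = 4042)
(48657 + I(79))/(Y - 1756) = (48657 + 79)/(4042 - 1756) = 48736/2286 = 48736*(1/2286) = 24368/1143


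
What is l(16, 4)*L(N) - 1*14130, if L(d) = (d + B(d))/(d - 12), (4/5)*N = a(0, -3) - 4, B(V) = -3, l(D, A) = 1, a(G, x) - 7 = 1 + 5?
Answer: -14141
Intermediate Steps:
a(G, x) = 13 (a(G, x) = 7 + (1 + 5) = 7 + 6 = 13)
N = 45/4 (N = 5*(13 - 4)/4 = (5/4)*9 = 45/4 ≈ 11.250)
L(d) = (-3 + d)/(-12 + d) (L(d) = (d - 3)/(d - 12) = (-3 + d)/(-12 + d))
l(16, 4)*L(N) - 1*14130 = 1*((-3 + 45/4)/(-12 + 45/4)) - 1*14130 = 1*((33/4)/(-¾)) - 14130 = 1*(-4/3*33/4) - 14130 = 1*(-11) - 14130 = -11 - 14130 = -14141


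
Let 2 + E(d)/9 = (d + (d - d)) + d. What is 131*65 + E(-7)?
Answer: 8371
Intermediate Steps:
E(d) = -18 + 18*d (E(d) = -18 + 9*((d + (d - d)) + d) = -18 + 9*((d + 0) + d) = -18 + 9*(d + d) = -18 + 9*(2*d) = -18 + 18*d)
131*65 + E(-7) = 131*65 + (-18 + 18*(-7)) = 8515 + (-18 - 126) = 8515 - 144 = 8371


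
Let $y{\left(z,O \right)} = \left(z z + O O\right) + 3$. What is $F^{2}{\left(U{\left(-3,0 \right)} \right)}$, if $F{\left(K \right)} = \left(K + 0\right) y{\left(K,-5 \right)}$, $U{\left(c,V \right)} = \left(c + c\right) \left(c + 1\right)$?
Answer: $4260096$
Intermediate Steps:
$U{\left(c,V \right)} = 2 c \left(1 + c\right)$
$y{\left(z,O \right)} = 3 + O^{2} + z^{2}$ ($y{\left(z,O \right)} = \left(z^{2} + O^{2}\right) + 3 = \left(O^{2} + z^{2}\right) + 3 = 3 + O^{2} + z^{2}$)
$F{\left(K \right)} = K \left(28 + K^{2}\right)$ ($F{\left(K \right)} = \left(K + 0\right) \left(3 + \left(-5\right)^{2} + K^{2}\right) = K \left(3 + 25 + K^{2}\right) = K \left(28 + K^{2}\right)$)
$F^{2}{\left(U{\left(-3,0 \right)} \right)} = \left(2 \left(-3\right) \left(1 - 3\right) \left(28 + \left(2 \left(-3\right) \left(1 - 3\right)\right)^{2}\right)\right)^{2} = \left(2 \left(-3\right) \left(-2\right) \left(28 + \left(2 \left(-3\right) \left(-2\right)\right)^{2}\right)\right)^{2} = \left(12 \left(28 + 12^{2}\right)\right)^{2} = \left(12 \left(28 + 144\right)\right)^{2} = \left(12 \cdot 172\right)^{2} = 2064^{2} = 4260096$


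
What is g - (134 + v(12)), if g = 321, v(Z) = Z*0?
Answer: 187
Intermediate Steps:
v(Z) = 0
g - (134 + v(12)) = 321 - (134 + 0) = 321 - 1*134 = 321 - 134 = 187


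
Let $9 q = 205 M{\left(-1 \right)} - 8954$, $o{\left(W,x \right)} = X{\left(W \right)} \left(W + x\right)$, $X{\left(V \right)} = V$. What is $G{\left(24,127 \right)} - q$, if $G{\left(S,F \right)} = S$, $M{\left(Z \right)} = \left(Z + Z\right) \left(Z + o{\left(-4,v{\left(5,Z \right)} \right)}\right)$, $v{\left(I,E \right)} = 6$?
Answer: $\frac{5480}{9} \approx 608.89$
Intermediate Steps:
$o{\left(W,x \right)} = W \left(W + x\right)$
$M{\left(Z \right)} = 2 Z \left(-8 + Z\right)$ ($M{\left(Z \right)} = \left(Z + Z\right) \left(Z - 4 \left(-4 + 6\right)\right) = 2 Z \left(Z - 8\right) = 2 Z \left(-8 + Z\right)$)
$q = - \frac{5264}{9}$ ($q = \frac{205 \cdot 2 \left(-1\right) \left(-8 - 1\right) - 8954}{9} = \frac{205 \cdot 2 \left(-1\right) \left(-9\right) - 8954}{9} = \frac{205 \cdot 18 - 8954}{9} = \frac{3690 - 8954}{9} = \frac{1}{9} \left(-5264\right) = - \frac{5264}{9} \approx -584.89$)
$G{\left(24,127 \right)} - q = 24 - - \frac{5264}{9} = 24 + \frac{5264}{9} = \frac{5480}{9}$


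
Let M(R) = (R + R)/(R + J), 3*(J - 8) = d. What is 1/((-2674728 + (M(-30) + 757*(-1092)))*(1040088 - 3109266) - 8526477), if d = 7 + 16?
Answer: 43/311532623134737 ≈ 1.3803e-13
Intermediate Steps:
d = 23
J = 47/3 (J = 8 + (1/3)*23 = 8 + 23/3 = 47/3 ≈ 15.667)
M(R) = 2*R/(47/3 + R) (M(R) = (R + R)/(R + 47/3) = (2*R)/(47/3 + R) = 2*R/(47/3 + R))
1/((-2674728 + (M(-30) + 757*(-1092)))*(1040088 - 3109266) - 8526477) = 1/((-2674728 + (6*(-30)/(47 + 3*(-30)) + 757*(-1092)))*(1040088 - 3109266) - 8526477) = 1/((-2674728 + (6*(-30)/(47 - 90) - 826644))*(-2069178) - 8526477) = 1/((-2674728 + (6*(-30)/(-43) - 826644))*(-2069178) - 8526477) = 1/((-2674728 + (6*(-30)*(-1/43) - 826644))*(-2069178) - 8526477) = 1/((-2674728 + (180/43 - 826644))*(-2069178) - 8526477) = 1/((-2674728 - 35545512/43)*(-2069178) - 8526477) = 1/(-150558816/43*(-2069178) - 8526477) = 1/(311532989773248/43 - 8526477) = 1/(311532623134737/43) = 43/311532623134737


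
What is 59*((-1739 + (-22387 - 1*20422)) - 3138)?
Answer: -2813474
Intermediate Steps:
59*((-1739 + (-22387 - 1*20422)) - 3138) = 59*((-1739 + (-22387 - 20422)) - 3138) = 59*((-1739 - 42809) - 3138) = 59*(-44548 - 3138) = 59*(-47686) = -2813474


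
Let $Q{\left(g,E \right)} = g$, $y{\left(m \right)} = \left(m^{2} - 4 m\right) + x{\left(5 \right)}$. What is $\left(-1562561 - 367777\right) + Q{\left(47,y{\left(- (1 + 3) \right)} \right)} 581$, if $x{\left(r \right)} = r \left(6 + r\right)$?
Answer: $-1903031$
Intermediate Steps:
$y{\left(m \right)} = 55 + m^{2} - 4 m$ ($y{\left(m \right)} = \left(m^{2} - 4 m\right) + 5 \left(6 + 5\right) = \left(m^{2} - 4 m\right) + 5 \cdot 11 = \left(m^{2} - 4 m\right) + 55 = 55 + m^{2} - 4 m$)
$\left(-1562561 - 367777\right) + Q{\left(47,y{\left(- (1 + 3) \right)} \right)} 581 = \left(-1562561 - 367777\right) + 47 \cdot 581 = -1930338 + 27307 = -1903031$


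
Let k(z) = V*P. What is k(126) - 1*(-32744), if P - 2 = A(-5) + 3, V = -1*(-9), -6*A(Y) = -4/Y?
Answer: 163939/5 ≈ 32788.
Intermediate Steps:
A(Y) = 2/(3*Y) (A(Y) = -(-2)/(3*Y) = 2/(3*Y))
V = 9
P = 73/15 (P = 2 + ((⅔)/(-5) + 3) = 2 + ((⅔)*(-⅕) + 3) = 2 + (-2/15 + 3) = 2 + 43/15 = 73/15 ≈ 4.8667)
k(z) = 219/5 (k(z) = 9*(73/15) = 219/5)
k(126) - 1*(-32744) = 219/5 - 1*(-32744) = 219/5 + 32744 = 163939/5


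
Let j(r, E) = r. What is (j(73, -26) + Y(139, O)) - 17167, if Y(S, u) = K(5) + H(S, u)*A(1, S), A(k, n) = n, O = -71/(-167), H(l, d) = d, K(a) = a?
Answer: -2843994/167 ≈ -17030.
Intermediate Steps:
O = 71/167 (O = -71*(-1/167) = 71/167 ≈ 0.42515)
Y(S, u) = 5 + S*u (Y(S, u) = 5 + u*S = 5 + S*u)
(j(73, -26) + Y(139, O)) - 17167 = (73 + (5 + 139*(71/167))) - 17167 = (73 + (5 + 9869/167)) - 17167 = (73 + 10704/167) - 17167 = 22895/167 - 17167 = -2843994/167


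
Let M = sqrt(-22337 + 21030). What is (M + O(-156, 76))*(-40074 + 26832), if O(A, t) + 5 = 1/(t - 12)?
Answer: 2112099/32 - 13242*I*sqrt(1307) ≈ 66003.0 - 4.7873e+5*I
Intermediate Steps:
O(A, t) = -5 + 1/(-12 + t) (O(A, t) = -5 + 1/(t - 12) = -5 + 1/(-12 + t))
M = I*sqrt(1307) (M = sqrt(-1307) = I*sqrt(1307) ≈ 36.152*I)
(M + O(-156, 76))*(-40074 + 26832) = (I*sqrt(1307) + (61 - 5*76)/(-12 + 76))*(-40074 + 26832) = (I*sqrt(1307) + (61 - 380)/64)*(-13242) = (I*sqrt(1307) + (1/64)*(-319))*(-13242) = (I*sqrt(1307) - 319/64)*(-13242) = (-319/64 + I*sqrt(1307))*(-13242) = 2112099/32 - 13242*I*sqrt(1307)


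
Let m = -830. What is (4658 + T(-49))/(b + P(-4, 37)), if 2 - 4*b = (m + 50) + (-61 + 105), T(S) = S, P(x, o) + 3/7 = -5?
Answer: 64526/2507 ≈ 25.738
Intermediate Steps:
P(x, o) = -38/7 (P(x, o) = -3/7 - 5 = -38/7)
b = 369/2 (b = ½ - ((-830 + 50) + (-61 + 105))/4 = ½ - (-780 + 44)/4 = ½ - ¼*(-736) = ½ + 184 = 369/2 ≈ 184.50)
(4658 + T(-49))/(b + P(-4, 37)) = (4658 - 49)/(369/2 - 38/7) = 4609/(2507/14) = 4609*(14/2507) = 64526/2507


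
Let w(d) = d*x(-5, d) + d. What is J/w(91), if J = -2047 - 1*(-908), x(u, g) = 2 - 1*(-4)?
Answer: -1139/637 ≈ -1.7881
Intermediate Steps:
x(u, g) = 6 (x(u, g) = 2 + 4 = 6)
w(d) = 7*d (w(d) = d*6 + d = 6*d + d = 7*d)
J = -1139 (J = -2047 + 908 = -1139)
J/w(91) = -1139/(7*91) = -1139/637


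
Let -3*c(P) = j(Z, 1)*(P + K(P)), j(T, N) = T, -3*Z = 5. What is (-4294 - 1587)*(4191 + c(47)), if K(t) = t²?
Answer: -96054373/3 ≈ -3.2018e+7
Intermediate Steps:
Z = -5/3 (Z = -⅓*5 = -5/3 ≈ -1.6667)
c(P) = 5*P/9 + 5*P²/9 (c(P) = -(-5)*(P + P²)/9 = -(-5*P/3 - 5*P²/3)/3 = 5*P/9 + 5*P²/9)
(-4294 - 1587)*(4191 + c(47)) = (-4294 - 1587)*(4191 + (5/9)*47*(1 + 47)) = -5881*(4191 + (5/9)*47*48) = -5881*(4191 + 3760/3) = -5881*16333/3 = -96054373/3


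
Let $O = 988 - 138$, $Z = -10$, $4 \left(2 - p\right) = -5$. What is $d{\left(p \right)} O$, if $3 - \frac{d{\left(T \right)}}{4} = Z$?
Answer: $44200$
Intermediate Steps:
$p = \frac{13}{4}$ ($p = 2 - - \frac{5}{4} = 2 + \frac{5}{4} = \frac{13}{4} \approx 3.25$)
$d{\left(T \right)} = 52$ ($d{\left(T \right)} = 12 - -40 = 12 + 40 = 52$)
$O = 850$
$d{\left(p \right)} O = 52 \cdot 850 = 44200$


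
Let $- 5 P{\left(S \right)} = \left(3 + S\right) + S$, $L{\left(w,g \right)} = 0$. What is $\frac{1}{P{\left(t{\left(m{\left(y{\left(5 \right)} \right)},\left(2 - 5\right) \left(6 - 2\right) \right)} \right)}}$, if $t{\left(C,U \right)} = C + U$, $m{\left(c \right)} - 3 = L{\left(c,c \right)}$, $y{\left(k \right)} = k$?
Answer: $\frac{1}{3} \approx 0.33333$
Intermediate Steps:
$m{\left(c \right)} = 3$ ($m{\left(c \right)} = 3 + 0 = 3$)
$P{\left(S \right)} = - \frac{3}{5} - \frac{2 S}{5}$ ($P{\left(S \right)} = - \frac{\left(3 + S\right) + S}{5} = - \frac{3 + 2 S}{5} = - \frac{3}{5} - \frac{2 S}{5}$)
$\frac{1}{P{\left(t{\left(m{\left(y{\left(5 \right)} \right)},\left(2 - 5\right) \left(6 - 2\right) \right)} \right)}} = \frac{1}{- \frac{3}{5} - \frac{2 \left(3 + \left(2 - 5\right) \left(6 - 2\right)\right)}{5}} = \frac{1}{- \frac{3}{5} - \frac{2 \left(3 - 12\right)}{5}} = \frac{1}{- \frac{3}{5} - - \frac{18}{5}} = \frac{1}{- \frac{3}{5} + \frac{18}{5}} = \frac{1}{3}$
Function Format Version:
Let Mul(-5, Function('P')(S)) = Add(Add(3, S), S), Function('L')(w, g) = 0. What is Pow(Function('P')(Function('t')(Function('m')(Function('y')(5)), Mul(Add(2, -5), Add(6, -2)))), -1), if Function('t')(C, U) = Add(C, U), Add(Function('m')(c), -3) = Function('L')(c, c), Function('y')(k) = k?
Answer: Rational(1, 3) ≈ 0.33333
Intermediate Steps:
Function('m')(c) = 3 (Function('m')(c) = Add(3, 0) = 3)
Function('P')(S) = Add(Rational(-3, 5), Mul(Rational(-2, 5), S)) (Function('P')(S) = Mul(Rational(-1, 5), Add(Add(3, S), S)) = Mul(Rational(-1, 5), Add(3, Mul(2, S))) = Add(Rational(-3, 5), Mul(Rational(-2, 5), S)))
Pow(Function('P')(Function('t')(Function('m')(Function('y')(5)), Mul(Add(2, -5), Add(6, -2)))), -1) = Pow(Add(Rational(-3, 5), Mul(Rational(-2, 5), Add(3, Mul(Add(2, -5), Add(6, -2))))), -1) = Pow(Add(Rational(-3, 5), Mul(Rational(-2, 5), Add(3, Mul(-3, 4)))), -1) = Pow(Add(Rational(-3, 5), Mul(Rational(-2, 5), Add(3, -12))), -1) = Pow(Add(Rational(-3, 5), Mul(Rational(-2, 5), -9)), -1) = Pow(Add(Rational(-3, 5), Rational(18, 5)), -1) = Pow(3, -1) = Rational(1, 3)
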